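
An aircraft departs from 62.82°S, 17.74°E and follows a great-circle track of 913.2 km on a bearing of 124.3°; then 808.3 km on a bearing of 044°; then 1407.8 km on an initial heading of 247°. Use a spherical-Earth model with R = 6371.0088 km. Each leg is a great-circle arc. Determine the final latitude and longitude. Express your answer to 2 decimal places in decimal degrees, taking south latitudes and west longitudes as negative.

Apply the spherical direct solution leg by leg, carrying full precision between legs.
Leg 1: from (-62.82°, 17.74°), δ = 913.2/6371.0088 = 0.143337 rad, θ = 124.3° → φ = -66.52°, λ = 34.97°.
Leg 2: from (-66.52°, 34.97°), δ = 808.3/6371.0088 = 0.126872 rad, θ = 44° → φ = -60.88°, λ = 45.38°.
Leg 3: from (-60.88°, 45.38°), δ = 1407.8/6371.0088 = 0.220970 rad, θ = 247° → φ = -63.38°, λ = 18.61°.

latitude -63.38°, longitude 18.61°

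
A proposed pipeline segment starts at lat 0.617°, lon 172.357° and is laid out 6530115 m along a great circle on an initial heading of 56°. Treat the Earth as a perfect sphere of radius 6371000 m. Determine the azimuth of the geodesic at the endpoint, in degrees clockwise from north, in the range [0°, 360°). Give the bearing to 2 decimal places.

final bearing 71.27°

Angular distance δ = d/R = 6530115 / 6371000 = 1.024975 rad.
Converting: φ₁ = 0.010769 rad, θ = 0.977384 rad.
Destination latitude: φ₂ = arcsin( sin φ₁ cos δ + cos φ₁ sin δ cos θ ) = arcsin(0.483505) = 28.915°.
Δλ = atan2( sin θ sin δ cos φ₁ , cos δ − sin φ₁ sin φ₂ ) = atan2(0.708538, 0.513914) = 0.943281 rad = 54.046°.
λ₂ = 172.357° + 54.046° = 226.403°, normalized to (−180°, 180°] → -133.597°.
The forward bearing on arrival equals the back-azimuth from the destination plus 180°.
Back-azimuth from P₂ (28.91°, -133.60°) to P₁ (0.62°, 172.36°), with Δλ' = λ₁ − λ₂ = 305.95°: atan2( sin Δλ' cos φ₁ , cos φ₂ sin φ₁ − sin φ₂ cos φ₁ cos Δλ' ) = 251.27°.
Final bearing = (251.27° + 180°) mod 360° = 71.27°.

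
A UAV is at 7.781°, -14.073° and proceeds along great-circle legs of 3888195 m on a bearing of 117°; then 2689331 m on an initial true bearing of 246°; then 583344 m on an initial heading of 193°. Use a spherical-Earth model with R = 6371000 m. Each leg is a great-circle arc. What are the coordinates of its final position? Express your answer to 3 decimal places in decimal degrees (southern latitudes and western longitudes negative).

latitude -22.492°, longitude -7.359°

Apply the spherical direct solution leg by leg, carrying full precision between legs.
Leg 1: from (7.781°, -14.073°), δ = 3888195/6371000 = 0.610296 rad, θ = 117° → φ = -8.444°, λ = 17.007°.
Leg 2: from (-8.444°, 17.007°), δ = 2689331/6371000 = 0.422121 rad, θ = 246° → φ = -17.385°, λ = -6.083°.
Leg 3: from (-17.385°, -6.083°), δ = 583344/6371000 = 0.091562 rad, θ = 193° → φ = -22.492°, λ = -7.359°.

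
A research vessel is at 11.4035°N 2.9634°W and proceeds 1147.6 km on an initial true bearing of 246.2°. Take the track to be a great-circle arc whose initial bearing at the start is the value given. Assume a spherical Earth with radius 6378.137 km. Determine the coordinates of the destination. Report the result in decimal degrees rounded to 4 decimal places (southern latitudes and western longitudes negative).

latitude 7.1076°, longitude -12.4611°

Central angle δ = d/R = 0.179927 rad.
Converting: φ₁ = 0.199029 rad, θ = 4.297001 rad.
Applying the spherical law of cosines for sides, sin φ₂ = sin φ₁ cos δ + cos φ₁ sin δ cos θ = 0.123733, so φ₂ = 7.1076°.
Δλ = atan2( sin θ sin δ cos φ₁ , cos δ − sin φ₁ sin φ₂ ) = atan2(-0.160507, 0.959393) = -0.165765 rad = -9.4977°.
λ₂ = -2.9634° + -9.4977° = -12.4611°.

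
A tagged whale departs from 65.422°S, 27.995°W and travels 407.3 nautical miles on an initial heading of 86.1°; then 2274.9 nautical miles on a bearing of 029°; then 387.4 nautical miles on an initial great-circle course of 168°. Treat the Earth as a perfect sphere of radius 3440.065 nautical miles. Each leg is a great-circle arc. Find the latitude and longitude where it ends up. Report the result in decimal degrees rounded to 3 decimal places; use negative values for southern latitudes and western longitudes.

latitude -34.697°, longitude 9.079°

Apply the spherical direct solution leg by leg, carrying full precision between legs.
Leg 1: from (-65.422°, -27.995°), δ = 407.3/3440.065 = 0.118399 rad, θ = 86.1° → φ = -64.117°, λ = -12.333°.
Leg 2: from (-64.117°, -12.333°), δ = 2274.9/3440.065 = 0.661296 rad, θ = 29° → φ = -28.395°, λ = 7.450°.
Leg 3: from (-28.395°, 7.450°), δ = 387.4/3440.065 = 0.112614 rad, θ = 168° → φ = -34.697°, λ = 9.079°.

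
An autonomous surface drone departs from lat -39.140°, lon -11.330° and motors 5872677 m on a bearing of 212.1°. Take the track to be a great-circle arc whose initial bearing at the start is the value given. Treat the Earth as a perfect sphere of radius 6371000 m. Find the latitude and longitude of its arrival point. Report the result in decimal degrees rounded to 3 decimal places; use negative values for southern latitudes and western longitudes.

latitude -64.817°, longitude -95.560°

δ = 5872677/6371000 = 0.921783 rad (52.8143°).
With φ₁ = -39.140° = -0.683122 rad and θ = 212.1° = 3.701843 rad:
Destination latitude: φ₂ = arcsin( sin φ₁ cos δ + cos φ₁ sin δ cos θ ) = arcsin(-0.904953) = -64.817°.
Then Δλ = atan2(-0.328356, 0.033179) = -1.470094 rad, from sin θ sin δ cos φ₁ over cos δ − sin φ₁ sin φ₂.
λ₂ = -11.330° + -84.230° = -95.560°.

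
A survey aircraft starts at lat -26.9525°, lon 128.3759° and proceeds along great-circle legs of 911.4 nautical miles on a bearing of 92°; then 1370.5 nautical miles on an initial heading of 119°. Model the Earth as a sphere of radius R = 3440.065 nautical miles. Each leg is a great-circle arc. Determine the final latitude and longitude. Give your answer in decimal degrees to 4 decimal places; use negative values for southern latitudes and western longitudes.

Apply the spherical direct solution leg by leg, carrying full precision between legs.
Leg 1: from (-26.9525°, 128.3759°), δ = 911.4/3440.065 = 0.264937 rad, θ = 92° → φ = -26.4606°, λ = 145.3723°.
Leg 2: from (-26.4606°, 145.3723°), δ = 1370.5/3440.065 = 0.398394 rad, θ = 119° → φ = -35.3845°, λ = 169.9654°.

latitude -35.3845°, longitude 169.9654°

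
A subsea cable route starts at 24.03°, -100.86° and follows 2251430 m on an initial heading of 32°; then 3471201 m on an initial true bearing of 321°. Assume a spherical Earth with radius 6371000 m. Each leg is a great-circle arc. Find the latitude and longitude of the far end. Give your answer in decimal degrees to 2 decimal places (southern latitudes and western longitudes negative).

latitude 59.55°, longitude -126.95°

Apply the spherical direct solution leg by leg, carrying full precision between legs.
Leg 1: from (24.03°, -100.86°), δ = 2251430/6371000 = 0.353387 rad, θ = 32° → φ = 40.55°, λ = -86.89°.
Leg 2: from (40.55°, -86.89°), δ = 3471201/6371000 = 0.544844 rad, θ = 321° → φ = 59.55°, λ = -126.95°.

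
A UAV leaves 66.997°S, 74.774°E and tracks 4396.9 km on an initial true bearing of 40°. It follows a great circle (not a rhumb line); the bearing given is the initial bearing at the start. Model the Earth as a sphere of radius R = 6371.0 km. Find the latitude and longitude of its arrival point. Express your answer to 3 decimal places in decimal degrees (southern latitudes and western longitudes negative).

latitude -31.282°, longitude 103.384°

Central angle δ = d/R = 0.690143 rad.
Start latitude φ₁ = -1.169318 rad; initial bearing θ = 0.698132 rad.
Destination latitude: φ₂ = arcsin( sin φ₁ cos δ + cos φ₁ sin δ cos θ ) = arcsin(-0.519253) = -31.282°.
Then Δλ = atan2(0.159918, 0.293191) = 0.499336 rad, from sin θ sin δ cos φ₁ over cos δ − sin φ₁ sin φ₂.
λ₂ = 74.774° + 28.610° = 103.384°.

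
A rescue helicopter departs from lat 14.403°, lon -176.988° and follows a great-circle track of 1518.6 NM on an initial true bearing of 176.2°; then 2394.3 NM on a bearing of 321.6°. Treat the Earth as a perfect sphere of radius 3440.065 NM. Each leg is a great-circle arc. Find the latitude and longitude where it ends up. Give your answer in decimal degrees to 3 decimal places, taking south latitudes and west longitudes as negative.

Apply the spherical direct solution leg by leg, carrying full precision between legs.
Leg 1: from (14.403°, -176.988°), δ = 1518.6/3440.065 = 0.441445 rad, θ = 176.2° → φ = -10.837°, λ = -175.336°.
Leg 2: from (-10.837°, -175.336°), δ = 2394.3/3440.065 = 0.696004 rad, θ = 321.6° → φ = 20.440°, λ = 159.513°.

latitude 20.440°, longitude 159.513°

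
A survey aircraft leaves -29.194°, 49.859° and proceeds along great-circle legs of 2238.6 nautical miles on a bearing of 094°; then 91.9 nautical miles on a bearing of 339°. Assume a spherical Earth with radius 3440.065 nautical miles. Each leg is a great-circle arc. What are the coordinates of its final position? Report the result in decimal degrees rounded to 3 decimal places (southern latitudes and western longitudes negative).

Apply the spherical direct solution leg by leg, carrying full precision between legs.
Leg 1: from (-29.194°, 49.859°), δ = 2238.6/3440.065 = 0.650744 rad, θ = 94° → φ = -25.149°, λ = 91.740°.
Leg 2: from (-25.149°, 91.740°), δ = 91.9/3440.065 = 0.026715 rad, θ = 339° → φ = -23.719°, λ = 91.141°.

latitude -23.719°, longitude 91.141°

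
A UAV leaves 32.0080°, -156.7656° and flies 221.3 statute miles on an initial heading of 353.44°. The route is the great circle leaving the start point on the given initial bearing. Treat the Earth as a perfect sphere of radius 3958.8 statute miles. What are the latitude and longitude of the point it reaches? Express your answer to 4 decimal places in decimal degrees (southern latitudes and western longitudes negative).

latitude 35.1891°, longitude -157.2131°

Central angle δ = d/R = 0.055901 rad.
With φ₁ = 32.0080° = 0.558645 rad and θ = 353.44° = 6.168692 rad:
Destination latitude: φ₂ = arcsin( sin φ₁ cos δ + cos φ₁ sin δ cos θ ) = arcsin(0.576277) = 35.1891°.
Δλ = atan2( sin θ sin δ cos φ₁ , cos δ − sin φ₁ sin φ₂ ) = atan2(-0.005413, 0.692989) = -0.007810 rad = -0.4475°.
λ₂ = λ₁ + Δλ = -157.2131°.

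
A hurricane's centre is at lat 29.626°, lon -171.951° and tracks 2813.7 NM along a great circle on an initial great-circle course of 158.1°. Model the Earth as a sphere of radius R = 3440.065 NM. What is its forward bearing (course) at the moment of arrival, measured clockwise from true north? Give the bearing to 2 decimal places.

final bearing 160.43°

The arc subtends δ = 2813.7/3440.065 = 0.817921 rad at the centre.
Start latitude φ₁ = 0.517071 rad; initial bearing θ = 2.759366 rad.
Destination latitude: φ₂ = arcsin( sin φ₁ cos δ + cos φ₁ sin δ cos θ ) = arcsin(-0.250556) = -14.510°.
Δλ = atan2( sin θ sin δ cos φ₁ , cos δ − sin φ₁ sin φ₂ ) = atan2(0.236597, 0.807599) = 0.284989 rad = 16.329°.
Hence λ₂ = -171.951° + 16.329° = -155.622°.
The forward bearing on arrival equals the back-azimuth from the destination plus 180°.
Back-azimuth from P₂ (-14.51°, -155.62°) to P₁ (29.63°, -171.95°), with Δλ' = λ₁ − λ₂ = -16.33°: atan2( sin Δλ' cos φ₁ , cos φ₂ sin φ₁ − sin φ₂ cos φ₁ cos Δλ' ) = 340.43°.
Final bearing = (340.43° + 180°) mod 360° = 160.43°.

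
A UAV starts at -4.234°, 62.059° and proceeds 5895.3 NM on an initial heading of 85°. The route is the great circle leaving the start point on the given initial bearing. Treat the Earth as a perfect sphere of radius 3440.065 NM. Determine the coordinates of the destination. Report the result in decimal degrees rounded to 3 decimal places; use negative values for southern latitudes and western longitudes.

latitude 5.540°, longitude 159.894°

Central angle δ = d/R = 1.713718 rad.
Converting: φ₁ = -0.073897 rad, θ = 1.483530 rad.
Applying the spherical law of cosines for sides, sin φ₂ = sin φ₁ cos δ + cos φ₁ sin δ cos θ = 0.096548, so φ₂ = 5.540°.
Then Δλ = atan2(0.983347, -0.135307) = 1.707536 rad, from sin θ sin δ cos φ₁ over cos δ − sin φ₁ sin φ₂.
λ₂ = λ₁ + Δλ = 159.894°.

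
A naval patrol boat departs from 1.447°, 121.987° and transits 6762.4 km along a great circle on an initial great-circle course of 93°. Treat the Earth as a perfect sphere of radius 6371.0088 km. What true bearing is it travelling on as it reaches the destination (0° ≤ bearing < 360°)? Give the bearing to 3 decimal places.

final bearing 92.727°

Angular distance δ = d/R = 6762.4 / 6371.0088 = 1.061433 rad.
Converting: φ₁ = 0.025255 rad, θ = 1.623156 rad.
Destination latitude: φ₂ = arcsin( sin φ₁ cos δ + cos φ₁ sin δ cos θ ) = arcsin(-0.033364) = -1.912°.
For the longitude increment, Δλ = atan2( sin θ sin δ cos φ₁, cos δ − sin φ₁ sin φ₂ ) = atan2(0.871581, 0.488464) = 60.732°.
λ₂ = 121.987° + 60.732° = 182.719°, normalized to (−180°, 180°] → -177.281°.
The forward bearing on arrival equals the back-azimuth from the destination plus 180°.
Back-azimuth from P₂ (-1.912°, -177.281°) to P₁ (1.447°, 121.987°), with Δλ' = λ₁ − λ₂ = 299.268°: atan2( sin Δλ' cos φ₁ , cos φ₂ sin φ₁ − sin φ₂ cos φ₁ cos Δλ' ) = 272.727°.
Final bearing = (272.727° + 180°) mod 360° = 92.727°.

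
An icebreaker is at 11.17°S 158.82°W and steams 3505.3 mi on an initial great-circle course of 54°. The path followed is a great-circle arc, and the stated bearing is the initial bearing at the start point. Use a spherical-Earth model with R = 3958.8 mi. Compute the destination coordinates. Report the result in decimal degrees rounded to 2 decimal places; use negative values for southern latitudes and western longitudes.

Central angle δ = d/R = 0.885445 rad.
Start latitude φ₁ = -0.194953 rad; initial bearing θ = 0.942478 rad.
sin φ₂ = sin φ₁ cos δ + cos φ₁ sin δ cos θ = (-0.193721)(0.632945) + (0.981057)(0.774197)(0.587785) = 0.323827
φ₂ = asin(0.323827) = 0.329771 rad = 18.89°.
Δλ = atan2( sin θ sin δ cos φ₁ , cos δ − sin φ₁ sin φ₂ ) = atan2(0.614473, 0.695677) = 0.723497 rad = 41.45°.
λ₂ = -158.82° + 41.45° = -117.37°.

latitude 18.89°, longitude -117.37°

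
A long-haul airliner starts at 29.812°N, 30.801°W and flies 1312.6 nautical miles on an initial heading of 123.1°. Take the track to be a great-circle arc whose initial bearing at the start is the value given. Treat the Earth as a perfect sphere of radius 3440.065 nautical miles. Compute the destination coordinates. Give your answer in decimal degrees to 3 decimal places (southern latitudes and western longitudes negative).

Angular distance δ = d/R = 1312.6 / 3440.065 = 0.381563 rad.
Converting: φ₁ = 0.520318 rad, θ = 2.148500 rad.
Destination latitude: φ₂ = arcsin( sin φ₁ cos δ + cos φ₁ sin δ cos θ ) = arcsin(0.284961) = 16.557°.
For the longitude increment, Δλ = atan2( sin θ sin δ cos φ₁, cos δ − sin φ₁ sin φ₂ ) = atan2(0.270660, 0.786414) = 18.992°.
λ₂ = -30.801° + 18.992° = -11.809°.

latitude 16.557°, longitude -11.809°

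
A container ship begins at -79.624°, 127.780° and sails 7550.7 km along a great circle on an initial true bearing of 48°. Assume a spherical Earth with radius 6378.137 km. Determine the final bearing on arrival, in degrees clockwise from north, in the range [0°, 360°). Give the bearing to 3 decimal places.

final bearing 7.967°

δ = 7550.7/6378.137 = 1.183841 rad (67.8291°).
Converting: φ₁ = -1.389701 rad, θ = 0.837758 rad.
sin φ₂ = sin φ₁ cos δ + cos φ₁ sin δ cos θ = (-0.983647)(0.377371) + (0.180107)(0.926062)(0.669131) = -0.259595
φ₂ = asin(-0.259595) = -0.262603 rad = -15.046°.
Δλ = atan2( sin θ sin δ cos φ₁ , cos δ − sin φ₁ sin φ₂ ) = atan2(0.123949, 0.122021) = 0.793239 rad = 45.449°.
Hence λ₂ = 127.780° + 45.449° = 173.229°.
The forward bearing on arrival equals the back-azimuth from the destination plus 180°.
Back-azimuth from P₂ (-15.046°, 173.229°) to P₁ (-79.624°, 127.780°), with Δλ' = λ₁ − λ₂ = -45.449°: atan2( sin Δλ' cos φ₁ , cos φ₂ sin φ₁ − sin φ₂ cos φ₁ cos Δλ' ) = 187.967°.
Final bearing = (187.967° + 180°) mod 360° = 7.967°.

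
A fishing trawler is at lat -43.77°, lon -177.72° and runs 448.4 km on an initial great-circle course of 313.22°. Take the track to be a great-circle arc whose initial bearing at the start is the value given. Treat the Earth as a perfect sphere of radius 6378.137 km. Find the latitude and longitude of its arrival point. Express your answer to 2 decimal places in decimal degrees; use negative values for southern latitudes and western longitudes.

Angular distance δ = d/R = 448.4 / 6378.137 = 0.070303 rad.
Converting: φ₁ = -0.763931 rad, θ = 5.466720 rad.
Destination latitude: φ₂ = arcsin( sin φ₁ cos δ + cos φ₁ sin δ cos θ ) = arcsin(-0.655320) = -40.94°.
Δλ = atan2( sin θ sin δ cos φ₁ , cos δ − sin φ₁ sin φ₂ ) = atan2(-0.036965, 0.544203) = -0.067821 rad = -3.89°.
λ₂ = -177.72° + -3.89° = -181.61°, normalized to (−180°, 180°] → 178.39°.

latitude -40.94°, longitude 178.39°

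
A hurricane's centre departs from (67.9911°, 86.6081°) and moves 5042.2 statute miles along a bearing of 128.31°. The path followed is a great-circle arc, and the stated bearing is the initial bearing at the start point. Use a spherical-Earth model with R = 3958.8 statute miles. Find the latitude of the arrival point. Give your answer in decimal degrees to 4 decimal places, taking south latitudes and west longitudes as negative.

The arc subtends δ = 5042.2/3958.8 = 1.273669 rad at the centre.
Start latitude φ₁ = 1.186669 rad; initial bearing θ = 2.239432 rad.
sin φ₂ = sin φ₁ cos δ + cos φ₁ sin δ cos θ = (0.927126)(0.292775) + (0.374751)(0.956181)(-0.619916) = 0.049305
φ₂ = asin(0.049305) = 0.049325 rad = 2.8261°.
Δλ = atan2( sin θ sin δ cos φ₁ , cos δ − sin φ₁ sin φ₂ ) = atan2(0.281170, 0.247063) = 0.849876 rad = 48.6943°.
λ₂ = λ₁ + Δλ = 135.3024°.

latitude 2.8261°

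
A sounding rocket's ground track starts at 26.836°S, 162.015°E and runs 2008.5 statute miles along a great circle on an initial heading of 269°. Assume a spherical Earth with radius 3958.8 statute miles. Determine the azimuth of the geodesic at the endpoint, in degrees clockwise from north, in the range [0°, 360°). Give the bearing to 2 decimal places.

δ = 2008.5/3958.8 = 0.507351 rad (29.0691°).
Converting: φ₁ = -0.468377 rad, θ = 4.694936 rad.
Destination latitude: φ₂ = arcsin( sin φ₁ cos δ + cos φ₁ sin δ cos θ ) = arcsin(-0.402139) = -23.712°.
Δλ = atan2( sin θ sin δ cos φ₁ , cos δ − sin φ₁ sin φ₂ ) = atan2(-0.433471, 0.692494) = -0.559287 rad = -32.045°.
Hence λ₂ = 162.015° + -32.045° = 129.970°.
The forward bearing on arrival equals the back-azimuth from the destination plus 180°.
Back-azimuth from P₂ (-23.71°, 129.97°) to P₁ (-26.84°, 162.01°), with Δλ' = λ₁ − λ₂ = 32.04°: atan2( sin Δλ' cos φ₁ , cos φ₂ sin φ₁ − sin φ₂ cos φ₁ cos Δλ' ) = 102.98°.
Final bearing = (102.98° + 180°) mod 360° = 282.98°.

final bearing 282.98°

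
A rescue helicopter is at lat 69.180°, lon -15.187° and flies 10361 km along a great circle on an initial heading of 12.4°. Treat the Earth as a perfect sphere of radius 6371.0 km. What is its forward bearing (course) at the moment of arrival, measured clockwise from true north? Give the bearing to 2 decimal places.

The arc subtends δ = 10361/6371 = 1.626275 rad at the centre.
Start latitude φ₁ = 1.207419 rad; initial bearing θ = 0.216421 rad.
Applying the spherical law of cosines for sides, sin φ₂ = sin φ₁ cos δ + cos φ₁ sin δ cos θ = 0.294778, so φ₂ = 17.144°.
For the longitude increment, Δλ = atan2( sin θ sin δ cos φ₁, cos δ − sin φ₁ sin φ₂ ) = atan2(0.076207, -0.330980) = 167.034°.
λ₂ = -15.187° + 167.034° = 151.847°.
The forward bearing on arrival equals the back-azimuth from the destination plus 180°.
Back-azimuth from P₂ (17.14°, 151.85°) to P₁ (69.18°, -15.19°), with Δλ' = λ₁ − λ₂ = -167.03°: atan2( sin Δλ' cos φ₁ , cos φ₂ sin φ₁ − sin φ₂ cos φ₁ cos Δλ' ) = 355.42°.
Final bearing = (355.42° + 180°) mod 360° = 175.42°.

final bearing 175.42°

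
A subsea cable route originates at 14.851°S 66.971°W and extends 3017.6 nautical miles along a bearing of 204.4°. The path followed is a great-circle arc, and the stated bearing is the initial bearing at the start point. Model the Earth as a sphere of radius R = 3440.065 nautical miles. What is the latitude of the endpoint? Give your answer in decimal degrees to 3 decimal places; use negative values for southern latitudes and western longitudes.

Central angle δ = d/R = 0.877193 rad.
With φ₁ = -14.851° = -0.259199 rad and θ = 204.4° = 3.567453 rad:
Applying the spherical law of cosines for sides, sin φ₂ = sin φ₁ cos δ + cos φ₁ sin δ cos θ = -0.840735, so φ₂ = -57.218°.
Δλ = atan2( sin θ sin δ cos φ₁ , cos δ − sin φ₁ sin φ₂ ) = atan2(-0.307044, 0.423827) = -0.626953 rad = -35.922°.
Hence λ₂ = -66.971° + -35.922° = -102.893°.

latitude -57.218°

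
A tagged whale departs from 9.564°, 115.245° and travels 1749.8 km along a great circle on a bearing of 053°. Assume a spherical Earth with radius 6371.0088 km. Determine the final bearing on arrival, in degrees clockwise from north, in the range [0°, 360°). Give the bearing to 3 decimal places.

final bearing 56.253°

The arc subtends δ = 1749.8/6371.0088 = 0.274650 rad at the centre.
With φ₁ = 9.564° = 0.166923 rad and θ = 53° = 0.925025 rad:
sin φ₂ = sin φ₁ cos δ + cos φ₁ sin δ cos θ = (0.166149)(0.962520) + (0.986101)(0.271210)(0.601815) = 0.320872
φ₂ = asin(0.320872) = 0.326650 rad = 18.716°.
Then Δλ = atan2(0.213588, 0.909207) = 0.230733 rad, from sin θ sin δ cos φ₁ over cos δ − sin φ₁ sin φ₂.
λ₂ = 115.245° + 13.220° = 128.465°.
The forward bearing on arrival equals the back-azimuth from the destination plus 180°.
Back-azimuth from P₂ (18.716°, 128.465°) to P₁ (9.564°, 115.245°), with Δλ' = λ₁ − λ₂ = -13.220°: atan2( sin Δλ' cos φ₁ , cos φ₂ sin φ₁ − sin φ₂ cos φ₁ cos Δλ' ) = 236.253°.
Final bearing = (236.253° + 180°) mod 360° = 56.253°.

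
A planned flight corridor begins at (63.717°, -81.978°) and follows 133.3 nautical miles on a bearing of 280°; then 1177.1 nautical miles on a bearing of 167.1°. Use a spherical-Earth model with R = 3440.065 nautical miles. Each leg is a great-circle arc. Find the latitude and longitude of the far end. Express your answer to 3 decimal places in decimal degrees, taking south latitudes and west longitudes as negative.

latitude 44.710°, longitude -80.923°

Apply the spherical direct solution leg by leg, carrying full precision between legs.
Leg 1: from (63.717°, -81.978°), δ = 133.3/3440.065 = 0.038749 rad, θ = 280° → φ = 64.017°, λ = -86.974°.
Leg 2: from (64.017°, -86.974°), δ = 1177.1/3440.065 = 0.342174 rad, θ = 167.1° → φ = 44.710°, λ = -80.923°.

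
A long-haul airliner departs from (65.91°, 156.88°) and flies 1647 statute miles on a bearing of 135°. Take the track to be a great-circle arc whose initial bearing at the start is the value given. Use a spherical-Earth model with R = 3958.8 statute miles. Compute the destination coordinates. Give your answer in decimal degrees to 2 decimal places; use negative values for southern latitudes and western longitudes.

Angular distance δ = d/R = 1647 / 3958.8 = 0.416035 rad.
Start latitude φ₁ = 1.150347 rad; initial bearing θ = 2.356194 rad.
sin φ₂ = sin φ₁ cos δ + cos φ₁ sin δ cos θ = (0.912905)(0.914698) + (0.408171)(0.404137)(-0.707107) = 0.718391
φ₂ = asin(0.718391) = 0.801486 rad = 45.92°.
Δλ = atan2( sin θ sin δ cos φ₁ , cos δ − sin φ₁ sin φ₂ ) = atan2(0.116642, 0.258875) = 0.423330 rad = 24.26°.
λ₂ = 156.88° + 24.26° = 181.14°, normalized to (−180°, 180°] → -178.86°.

latitude 45.92°, longitude -178.86°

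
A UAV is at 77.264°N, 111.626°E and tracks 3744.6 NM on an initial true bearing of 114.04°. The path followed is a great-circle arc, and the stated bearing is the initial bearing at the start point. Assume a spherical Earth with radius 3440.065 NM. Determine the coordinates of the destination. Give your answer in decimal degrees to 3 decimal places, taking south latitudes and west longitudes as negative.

latitude 21.889°, longitude 172.313°

Central angle δ = d/R = 1.088526 rad.
Converting: φ₁ = 1.348511 rad, θ = 1.990373 rad.
sin φ₂ = sin φ₁ cos δ + cos φ₁ sin δ cos θ = (0.975396)(0.463792) + (0.220459)(0.885944)(-0.407374) = 0.372815
φ₂ = asin(0.372815) = 0.382041 rad = 21.889°.
Then Δλ = atan2(0.178373, 0.100150) = 1.059196 rad, from sin θ sin δ cos φ₁ over cos δ − sin φ₁ sin φ₂.
Hence λ₂ = 111.626° + 60.687° = 172.313°.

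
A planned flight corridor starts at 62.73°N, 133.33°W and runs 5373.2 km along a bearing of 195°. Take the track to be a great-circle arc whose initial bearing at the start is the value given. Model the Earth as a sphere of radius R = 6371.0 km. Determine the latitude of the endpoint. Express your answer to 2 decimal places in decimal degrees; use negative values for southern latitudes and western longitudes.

The arc subtends δ = 5373.2/6371 = 0.843384 rad at the centre.
Converting: φ₁ = 1.094845 rad, θ = 3.403392 rad.
Applying the spherical law of cosines for sides, sin φ₂ = sin φ₁ cos δ + cos φ₁ sin δ cos θ = 0.260480, so φ₂ = 15.10°.
Then Δλ = atan2(-0.088572, 0.433410) = -0.201586 rad, from sin θ sin δ cos φ₁ over cos δ − sin φ₁ sin φ₂.
λ₂ = -133.33° + -11.55° = -144.88°.

latitude 15.10°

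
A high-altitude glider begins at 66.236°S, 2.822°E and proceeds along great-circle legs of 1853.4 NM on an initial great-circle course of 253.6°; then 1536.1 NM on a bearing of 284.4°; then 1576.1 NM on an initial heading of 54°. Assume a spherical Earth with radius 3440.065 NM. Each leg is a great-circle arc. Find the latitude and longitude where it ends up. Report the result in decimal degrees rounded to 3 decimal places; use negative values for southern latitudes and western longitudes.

latitude -26.505°, longitude -76.237°

Apply the spherical direct solution leg by leg, carrying full precision between legs.
Leg 1: from (-66.236°, 2.822°), δ = 1853.4/3440.065 = 0.538769 rad, θ = 253.6° → φ = -57.559°, λ = -63.748°.
Leg 2: from (-57.559°, -63.748°), δ = 1536.1/3440.065 = 0.446532 rad, θ = 284.4° → φ = -44.715°, λ = -99.806°.
Leg 3: from (-44.715°, -99.806°), δ = 1576.1/3440.065 = 0.458160 rad, θ = 54° → φ = -26.505°, λ = -76.237°.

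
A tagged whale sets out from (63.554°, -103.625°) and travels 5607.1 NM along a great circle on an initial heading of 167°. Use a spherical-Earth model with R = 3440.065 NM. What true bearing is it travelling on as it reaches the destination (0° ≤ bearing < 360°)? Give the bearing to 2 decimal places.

The arc subtends δ = 5607.1/3440.065 = 1.629940 rad at the centre.
Start latitude φ₁ = 1.109227 rad; initial bearing θ = 2.914700 rad.
Destination latitude: φ₂ = arcsin( sin φ₁ cos δ + cos φ₁ sin δ cos θ ) = arcsin(-0.486105) = -29.085°.
For the longitude increment, Δλ = atan2( sin θ sin δ cos φ₁, cos δ − sin φ₁ sin φ₂ ) = atan2(0.100008, 0.376127) = 14.890°.
Hence λ₂ = -103.625° + 14.890° = -88.735°.
The forward bearing on arrival equals the back-azimuth from the destination plus 180°.
Back-azimuth from P₂ (-29.08°, -88.74°) to P₁ (63.55°, -103.62°), with Δλ' = λ₁ − λ₂ = -14.89°: atan2( sin Δλ' cos φ₁ , cos φ₂ sin φ₁ − sin φ₂ cos φ₁ cos Δλ' ) = 353.42°.
Final bearing = (353.42° + 180°) mod 360° = 173.42°.

final bearing 173.42°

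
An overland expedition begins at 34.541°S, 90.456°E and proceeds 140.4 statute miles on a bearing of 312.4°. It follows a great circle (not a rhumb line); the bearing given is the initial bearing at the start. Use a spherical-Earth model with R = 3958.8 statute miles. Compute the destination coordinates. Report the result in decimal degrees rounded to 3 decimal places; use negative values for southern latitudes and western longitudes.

latitude -33.158°, longitude 88.664°

The arc subtends δ = 140.4/3958.8 = 0.035465 rad at the centre.
With φ₁ = -34.541° = -0.602854 rad and θ = 312.4° = 5.452409 rad:
Destination latitude: φ₂ = arcsin( sin φ₁ cos δ + cos φ₁ sin δ cos θ ) = arcsin(-0.546945) = -33.158°.
Δλ = atan2( sin θ sin δ cos φ₁ , cos δ − sin φ₁ sin φ₂ ) = atan2(-0.021568, 0.689256) = -0.031282 rad = -1.792°.
λ₂ = λ₁ + Δλ = 88.664°.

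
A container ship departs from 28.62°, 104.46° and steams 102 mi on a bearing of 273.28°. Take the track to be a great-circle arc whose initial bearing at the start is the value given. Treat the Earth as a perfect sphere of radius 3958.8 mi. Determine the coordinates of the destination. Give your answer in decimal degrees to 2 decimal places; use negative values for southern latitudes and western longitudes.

latitude 28.69°, longitude 102.78°

Angular distance δ = d/R = 102 / 3958.8 = 0.025765 rad.
Converting: φ₁ = 0.499513 rad, θ = 4.769636 rad.
sin φ₂ = sin φ₁ cos δ + cos φ₁ sin δ cos θ = (0.478998)(0.999668) + (0.877816)(0.025763)(0.057216) = 0.480133
φ₂ = asin(0.480133) = 0.500807 rad = 28.69°.
Then Δλ = atan2(-0.022578, 0.769685) = -0.029325 rad, from sin θ sin δ cos φ₁ over cos δ − sin φ₁ sin φ₂.
λ₂ = 104.46° + -1.68° = 102.78°.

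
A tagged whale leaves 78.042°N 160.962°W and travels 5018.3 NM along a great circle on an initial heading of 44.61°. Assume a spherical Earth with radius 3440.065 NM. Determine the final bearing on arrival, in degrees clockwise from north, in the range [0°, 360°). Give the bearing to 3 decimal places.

Central angle δ = d/R = 1.458781 rad.
Converting: φ₁ = 1.362090 rad, θ = 0.778591 rad.
sin φ₂ = sin φ₁ cos δ + cos φ₁ sin δ cos θ = (0.978300)(0.111782) + (0.207195)(0.993733)(0.711903) = 0.255934
φ₂ = asin(0.255934) = 0.258814 rad = 14.829°.
For the longitude increment, Δλ = atan2( sin θ sin δ cos φ₁, cos δ − sin φ₁ sin φ₂ ) = atan2(0.144596, -0.138599) = 133.787°.
Hence λ₂ = -160.962° + 133.787° = -27.175°.
The forward bearing on arrival equals the back-azimuth from the destination plus 180°.
Back-azimuth from P₂ (14.829°, -27.175°) to P₁ (78.042°, -160.962°), with Δλ' = λ₁ − λ₂ = -133.787°: atan2( sin Δλ' cos φ₁ , cos φ₂ sin φ₁ − sin φ₂ cos φ₁ cos Δλ' ) = 351.343°.
Final bearing = (351.343° + 180°) mod 360° = 171.343°.

final bearing 171.343°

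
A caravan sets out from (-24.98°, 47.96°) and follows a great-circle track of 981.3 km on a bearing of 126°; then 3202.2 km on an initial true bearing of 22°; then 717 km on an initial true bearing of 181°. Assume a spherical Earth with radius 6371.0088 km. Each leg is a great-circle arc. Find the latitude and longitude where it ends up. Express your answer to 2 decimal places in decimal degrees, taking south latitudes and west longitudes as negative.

latitude -9.33°, longitude 66.49°

Apply the spherical direct solution leg by leg, carrying full precision between legs.
Leg 1: from (-24.98°, 47.96°), δ = 981.3/6371.0088 = 0.154026 rad, θ = 126° → φ = -29.94°, λ = 56.19°.
Leg 2: from (-29.94°, 56.19°), δ = 3202.2/6371.0088 = 0.502621 rad, θ = 22° → φ = -2.88°, λ = 66.60°.
Leg 3: from (-2.88°, 66.60°), δ = 717/6371.0088 = 0.112541 rad, θ = 181° → φ = -9.33°, λ = 66.49°.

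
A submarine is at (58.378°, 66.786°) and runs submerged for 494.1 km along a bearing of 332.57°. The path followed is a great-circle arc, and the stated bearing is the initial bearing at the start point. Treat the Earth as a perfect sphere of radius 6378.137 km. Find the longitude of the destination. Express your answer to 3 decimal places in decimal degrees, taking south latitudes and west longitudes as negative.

longitude 62.395°

δ = 494.1/6378.137 = 0.077468 rad (4.4386°).
Start latitude φ₁ = 1.018888 rad; initial bearing θ = 5.804441 rad.
Applying the spherical law of cosines for sides, sin φ₂ = sin φ₁ cos δ + cos φ₁ sin δ cos θ = 0.884987, so φ₂ = 62.250°.
Δλ = atan2( sin θ sin δ cos φ₁ , cos δ − sin φ₁ sin φ₂ ) = atan2(-0.018692, 0.243412) = -0.076642 rad = -4.391°.
Hence λ₂ = 66.786° + -4.391° = 62.395°.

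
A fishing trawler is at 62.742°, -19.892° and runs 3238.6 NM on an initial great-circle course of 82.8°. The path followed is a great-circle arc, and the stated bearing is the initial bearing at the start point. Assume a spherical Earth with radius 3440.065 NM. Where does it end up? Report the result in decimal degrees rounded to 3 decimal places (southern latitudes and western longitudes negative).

The arc subtends δ = 3238.6/3440.065 = 0.941436 rad at the centre.
With φ₁ = 62.742° = 1.095054 rad and θ = 82.8° = 1.445133 rad:
Applying the spherical law of cosines for sides, sin φ₂ = sin φ₁ cos δ + cos φ₁ sin δ cos θ = 0.569667, so φ₂ = 34.727°.
For the longitude increment, Δλ = atan2( sin θ sin δ cos φ₁, cos δ − sin φ₁ sin φ₂ ) = atan2(0.367328, 0.082221) = 77.383°.
Hence λ₂ = -19.892° + 77.383° = 57.491°.

latitude 34.727°, longitude 57.491°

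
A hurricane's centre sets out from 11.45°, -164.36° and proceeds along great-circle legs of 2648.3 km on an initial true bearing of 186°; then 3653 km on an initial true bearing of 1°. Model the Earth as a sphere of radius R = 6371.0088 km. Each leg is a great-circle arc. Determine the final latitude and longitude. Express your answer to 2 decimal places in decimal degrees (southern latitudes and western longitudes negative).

Apply the spherical direct solution leg by leg, carrying full precision between legs.
Leg 1: from (11.45°, -164.36°), δ = 2648.3/6371.0088 = 0.415680 rad, θ = 186° → φ = -12.24°, λ = -166.84°.
Leg 2: from (-12.24°, -166.84°), δ = 3653/6371.0088 = 0.573379 rad, θ = 1° → φ = 20.61°, λ = -166.26°.

latitude 20.61°, longitude -166.26°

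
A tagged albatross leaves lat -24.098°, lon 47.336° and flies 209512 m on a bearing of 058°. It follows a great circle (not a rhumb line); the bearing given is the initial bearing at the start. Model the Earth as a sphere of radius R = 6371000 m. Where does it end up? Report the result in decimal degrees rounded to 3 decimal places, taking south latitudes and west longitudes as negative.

latitude -23.090°, longitude 49.073°

δ = 209512/6371000 = 0.032885 rad (1.8842°).
Start latitude φ₁ = -0.420589 rad; initial bearing θ = 1.012291 rad.
Destination latitude: φ₂ = arcsin( sin φ₁ cos δ + cos φ₁ sin δ cos θ ) = arcsin(-0.392173) = -23.090°.
For the longitude increment, Δλ = atan2( sin θ sin δ cos φ₁, cos δ − sin φ₁ sin φ₂ ) = atan2(0.025453, 0.839336) = 1.737°.
λ₂ = 47.336° + 1.737° = 49.073°.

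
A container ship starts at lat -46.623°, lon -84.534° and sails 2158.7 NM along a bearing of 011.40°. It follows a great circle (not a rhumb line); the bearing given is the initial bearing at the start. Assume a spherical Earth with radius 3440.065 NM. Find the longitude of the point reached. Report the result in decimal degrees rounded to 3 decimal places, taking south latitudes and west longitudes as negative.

longitude -77.741°

The arc subtends δ = 2158.7/3440.065 = 0.627517 rad at the centre.
Start latitude φ₁ = -0.813725 rad; initial bearing θ = 0.198968 rad.
sin φ₂ = sin φ₁ cos δ + cos φ₁ sin δ cos θ = (-0.726850)(0.809488) + (0.686796)(0.587137)(0.980271) = -0.193089
φ₂ = asin(-0.193089) = -0.194309 rad = -11.133°.
Δλ = atan2( sin θ sin δ cos φ₁ , cos δ − sin φ₁ sin φ₂ ) = atan2(0.079704, 0.669141) = 0.118555 rad = 6.793°.
λ₂ = λ₁ + Δλ = -77.741°.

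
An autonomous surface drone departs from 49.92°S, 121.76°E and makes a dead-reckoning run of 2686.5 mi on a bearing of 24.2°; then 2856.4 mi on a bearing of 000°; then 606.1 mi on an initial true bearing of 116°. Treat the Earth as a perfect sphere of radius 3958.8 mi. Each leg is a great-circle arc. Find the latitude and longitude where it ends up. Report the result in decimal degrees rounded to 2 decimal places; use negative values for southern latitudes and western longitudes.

latitude 24.11°, longitude 145.72°

Apply the spherical direct solution leg by leg, carrying full precision between legs.
Leg 1: from (-49.92°, 121.76°), δ = 2686.5/3958.8 = 0.678615 rad, θ = 24.2° → φ = -13.12°, λ = 137.08°.
Leg 2: from (-13.12°, 137.08°), δ = 2856.4/3958.8 = 0.721532 rad, θ = 0° → φ = 28.22°, λ = 137.08°.
Leg 3: from (28.22°, 137.08°), δ = 606.1/3958.8 = 0.153102 rad, θ = 116° → φ = 24.11°, λ = 145.72°.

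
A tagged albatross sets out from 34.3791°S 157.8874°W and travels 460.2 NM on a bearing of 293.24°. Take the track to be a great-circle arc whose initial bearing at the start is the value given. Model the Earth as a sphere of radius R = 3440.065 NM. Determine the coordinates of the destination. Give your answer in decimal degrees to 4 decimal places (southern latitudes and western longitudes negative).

latitude -31.0767°, longitude -166.1142°

δ = 460.2/3440.065 = 0.133777 rad (7.6648°).
Start latitude φ₁ = -0.600028 rad; initial bearing θ = 5.118003 rad.
Destination latitude: φ₂ = arcsin( sin φ₁ cos δ + cos φ₁ sin δ cos θ ) = arcsin(-0.516185) = -31.0767°.
For the longitude increment, Δλ = atan2( sin θ sin δ cos φ₁, cos δ − sin φ₁ sin φ₂ ) = atan2(-0.101148, 0.699593) = -8.2268°.
Hence λ₂ = -157.8874° + -8.2268° = -166.1142°.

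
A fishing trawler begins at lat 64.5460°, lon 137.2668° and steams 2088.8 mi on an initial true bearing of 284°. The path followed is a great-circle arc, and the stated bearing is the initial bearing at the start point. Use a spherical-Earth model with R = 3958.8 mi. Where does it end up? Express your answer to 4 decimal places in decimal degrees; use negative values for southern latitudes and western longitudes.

latitude 56.3546°, longitude 75.4124°

Angular distance δ = d/R = 2088.8 / 3958.8 = 0.527635 rad.
Start latitude φ₁ = 1.126540 rad; initial bearing θ = 4.956735 rad.
Destination latitude: φ₂ = arcsin( sin φ₁ cos δ + cos φ₁ sin δ cos θ ) = arcsin(0.832483) = 56.3546°.
For the longitude increment, Δλ = atan2( sin θ sin δ cos φ₁, cos δ − sin φ₁ sin φ₂ ) = atan2(-0.209966, 0.112326) = -61.8544°.
λ₂ = 137.2668° + -61.8544° = 75.4124°.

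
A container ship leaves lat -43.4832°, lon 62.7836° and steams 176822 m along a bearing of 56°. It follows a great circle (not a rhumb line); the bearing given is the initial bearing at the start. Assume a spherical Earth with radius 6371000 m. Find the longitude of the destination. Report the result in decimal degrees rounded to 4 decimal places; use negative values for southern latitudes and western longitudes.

longitude 64.5741°

The arc subtends δ = 176822/6371000 = 0.027754 rad at the centre.
Start latitude φ₁ = -0.758925 rad; initial bearing θ = 0.977384 rad.
Destination latitude: φ₂ = arcsin( sin φ₁ cos δ + cos φ₁ sin δ cos θ ) = arcsin(-0.676617) = -42.5799°.
Δλ = atan2( sin θ sin δ cos φ₁ , cos δ − sin φ₁ sin φ₂ ) = atan2(0.016693, 0.534006) = 0.031249 rad = 1.7905°.
λ₂ = 62.7836° + 1.7905° = 64.5741°.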